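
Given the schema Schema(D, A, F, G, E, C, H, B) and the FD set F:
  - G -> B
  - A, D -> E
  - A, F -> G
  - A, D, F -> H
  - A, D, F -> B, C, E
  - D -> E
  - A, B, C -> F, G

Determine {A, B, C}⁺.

{A, B, C, F, G}

Start with {A, B, C}.
A, B, C -> F, G applies; add {F, G} → now {A, B, C, F, G}.
No further FD applies.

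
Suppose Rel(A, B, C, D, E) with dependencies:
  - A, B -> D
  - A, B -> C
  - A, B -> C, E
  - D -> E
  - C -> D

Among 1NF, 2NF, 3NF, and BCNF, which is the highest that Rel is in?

2NF

Candidate key: {A, B}. Prime attributes: {A, B}.
For D -> E we have {D}⁺ = {D, E}; {D} is not a superkey, so BCNF fails.
D -> E determines the non-prime attribute {E} from a non-superkey — 3NF is violated.
No non-prime attribute depends on a proper subset of any candidate key, so 2NF holds.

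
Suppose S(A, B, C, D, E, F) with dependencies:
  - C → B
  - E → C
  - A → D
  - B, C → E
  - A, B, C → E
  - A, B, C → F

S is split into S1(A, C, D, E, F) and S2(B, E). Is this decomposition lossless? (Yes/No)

S1 ∩ S2 = {E}; its closure under F is {B, C, E}.
S2 is contained in that closure, so S1 ∩ S2 → S2 holds and the join is lossless.

Yes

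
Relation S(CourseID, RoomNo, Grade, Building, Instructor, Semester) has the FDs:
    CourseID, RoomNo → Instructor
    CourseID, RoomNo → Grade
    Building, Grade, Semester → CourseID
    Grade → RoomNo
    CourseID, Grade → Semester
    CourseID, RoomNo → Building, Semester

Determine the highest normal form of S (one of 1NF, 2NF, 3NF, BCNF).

Candidate keys: {Building, Grade, Semester}, {CourseID, Grade}, {CourseID, RoomNo}. Prime attributes: {Building, CourseID, Grade, RoomNo, Semester}.
For Grade → RoomNo we have {Grade}⁺ = {Grade, RoomNo}; {Grade} is not a superkey, so BCNF fails.
Since {RoomNo} ⊆ prime attributes and every other non-superkey FD also has a prime right side, the schema is in 3NF.

3NF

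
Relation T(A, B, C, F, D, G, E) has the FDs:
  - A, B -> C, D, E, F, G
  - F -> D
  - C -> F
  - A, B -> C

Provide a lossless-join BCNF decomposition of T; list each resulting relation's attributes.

Candidate key of the original relation: {A, B}.
In {A, B, C, D, E, F, G}, {F} is not a superkey ({F}⁺ restricted to this set is {D, F}), so split on F -> D into {D, F} and {A, B, C, E, F, G}.
{D, F} is in BCNF.
In {A, B, C, E, F, G}, {C} is not a superkey ({C}⁺ restricted to this set is {C, F}), so split on C -> F into {C, F} and {A, B, C, E, G}.
{C, F} is in BCNF.
{A, B, C, E, G} is in BCNF.

{A, B, C, E, G}; {C, F}; {D, F}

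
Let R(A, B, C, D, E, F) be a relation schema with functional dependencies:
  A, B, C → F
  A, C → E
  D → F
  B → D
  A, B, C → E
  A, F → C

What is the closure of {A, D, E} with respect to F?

Start with {A, D, E}.
D → F applies; add {F} → now {A, D, E, F}.
A, F → C applies; add {C} → now {A, C, D, E, F}.
No further FD applies.

{A, C, D, E, F}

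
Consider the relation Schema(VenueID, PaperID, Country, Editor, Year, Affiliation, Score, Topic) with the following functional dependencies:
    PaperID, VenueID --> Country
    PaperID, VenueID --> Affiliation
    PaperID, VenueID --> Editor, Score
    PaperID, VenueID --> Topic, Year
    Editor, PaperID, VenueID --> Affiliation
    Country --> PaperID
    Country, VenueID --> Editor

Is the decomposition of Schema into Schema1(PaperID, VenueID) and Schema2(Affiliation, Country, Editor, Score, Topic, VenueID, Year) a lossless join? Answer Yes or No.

No

Schema1 ∩ Schema2 = {VenueID}; its closure under F is {VenueID}.
Schema1 ⊄ {VenueID} and Schema2 ⊄ {VenueID}, so the split is lossy.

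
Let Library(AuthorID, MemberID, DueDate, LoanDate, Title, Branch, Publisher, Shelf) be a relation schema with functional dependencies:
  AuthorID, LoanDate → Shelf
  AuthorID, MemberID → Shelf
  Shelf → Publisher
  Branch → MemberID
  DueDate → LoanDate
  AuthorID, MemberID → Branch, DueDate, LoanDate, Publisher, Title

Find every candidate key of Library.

Attributes never on any right-hand side: {AuthorID} — every candidate key must contain it.
{AuthorID, Branch}⁺ = {AuthorID, Branch, DueDate, LoanDate, MemberID, Publisher, Shelf, Title} — all of the relation — so {AuthorID, Branch} is a candidate key.
{AuthorID, MemberID}⁺ = {AuthorID, Branch, DueDate, LoanDate, MemberID, Publisher, Shelf, Title} — all of the relation — so {AuthorID, MemberID} is a candidate key.
Any other superkey properly contains one of these, so there are no further candidate keys.

{AuthorID, Branch}, {AuthorID, MemberID}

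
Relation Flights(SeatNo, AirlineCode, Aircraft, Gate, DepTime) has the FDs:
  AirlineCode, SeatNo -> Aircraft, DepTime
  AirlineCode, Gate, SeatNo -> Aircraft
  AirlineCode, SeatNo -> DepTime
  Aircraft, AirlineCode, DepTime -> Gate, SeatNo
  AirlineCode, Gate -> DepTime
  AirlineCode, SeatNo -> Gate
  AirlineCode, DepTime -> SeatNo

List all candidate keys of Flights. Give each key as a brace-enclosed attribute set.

No FD produces {AirlineCode}, so it must be in every candidate key.
Closure of {AirlineCode, DepTime} is {Aircraft, AirlineCode, DepTime, Gate, SeatNo}, the whole schema; {AirlineCode, DepTime} is a candidate key.
Closure of {AirlineCode, Gate} is {Aircraft, AirlineCode, DepTime, Gate, SeatNo}, the whole schema; {AirlineCode, Gate} is a candidate key.
Closure of {AirlineCode, SeatNo} is {Aircraft, AirlineCode, DepTime, Gate, SeatNo}, the whole schema; {AirlineCode, SeatNo} is a candidate key.
These are minimal and exhaustive — every other superkey contains one of them.

{AirlineCode, DepTime}, {AirlineCode, Gate}, {AirlineCode, SeatNo}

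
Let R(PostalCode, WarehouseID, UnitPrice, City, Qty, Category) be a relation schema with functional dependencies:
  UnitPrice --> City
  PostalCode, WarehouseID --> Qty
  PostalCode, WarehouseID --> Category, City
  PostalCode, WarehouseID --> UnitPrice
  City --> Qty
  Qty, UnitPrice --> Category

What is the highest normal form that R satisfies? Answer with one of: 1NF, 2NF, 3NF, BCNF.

2NF

Candidate key: {PostalCode, WarehouseID}. Prime attributes: {PostalCode, WarehouseID}.
For UnitPrice --> City we have {UnitPrice}⁺ = {Category, City, Qty, UnitPrice}; {UnitPrice} is not a superkey, so BCNF fails.
Because {City} is non-prime and the left side of UnitPrice --> City is not a superkey, the relation is not in 3NF.
Checking every proper subset of each key, none determines a non-prime attribute — 2NF is satisfied.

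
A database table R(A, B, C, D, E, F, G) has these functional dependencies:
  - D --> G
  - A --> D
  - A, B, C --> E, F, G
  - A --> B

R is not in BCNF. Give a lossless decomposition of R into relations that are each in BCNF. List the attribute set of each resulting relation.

{A, B, D}; {A, C, E, F}; {D, G}

Candidate key of the original relation: {A, C}.
{A, B, C, D, E, F, G}: {D} determines {D, G} here but is not a superkey — split on D --> G, giving {D, G} and {A, B, C, D, E, F}.
{D, G} has no BCNF violation.
{A, B, C, D, E, F}: {A} determines {A, B, D} here but is not a superkey — split on A --> B, D, giving {A, B, D} and {A, C, E, F}.
{A, B, D} has no BCNF violation.
{A, C, E, F} has no BCNF violation.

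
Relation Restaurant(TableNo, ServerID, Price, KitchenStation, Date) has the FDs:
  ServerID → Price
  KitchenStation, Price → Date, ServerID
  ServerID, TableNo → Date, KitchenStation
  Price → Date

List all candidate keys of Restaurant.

{KitchenStation, Price, TableNo}, {ServerID, TableNo}

Attributes never on any right-hand side: {TableNo} — every candidate key must contain it.
{ServerID, TableNo} is a candidate key since {ServerID, TableNo}⁺ = {Date, KitchenStation, Price, ServerID, TableNo} covers every attribute.
{KitchenStation, Price, TableNo} is a candidate key since {KitchenStation, Price, TableNo}⁺ = {Date, KitchenStation, Price, ServerID, TableNo} covers every attribute.
No proper subset of any of these is a key, and no other minimal superkey exists.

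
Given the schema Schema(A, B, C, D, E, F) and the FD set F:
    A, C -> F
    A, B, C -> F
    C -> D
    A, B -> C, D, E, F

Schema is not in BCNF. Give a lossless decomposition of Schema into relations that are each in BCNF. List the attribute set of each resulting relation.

Candidate key of the original relation: {A, B}.
{A, B, C, D, E, F}: {A, C} determines {A, C, D, F} here but is not a superkey — split on A, C -> D, F, giving {A, C, D, F} and {A, B, C, E}.
{A, C, D, F}: {C} determines {C, D} here but is not a superkey — split on C -> D, giving {C, D} and {A, C, F}.
{C, D} has no BCNF violation.
{A, C, F} has no BCNF violation.
{A, B, C, E} has no BCNF violation.

{A, B, C, E}; {A, C, F}; {C, D}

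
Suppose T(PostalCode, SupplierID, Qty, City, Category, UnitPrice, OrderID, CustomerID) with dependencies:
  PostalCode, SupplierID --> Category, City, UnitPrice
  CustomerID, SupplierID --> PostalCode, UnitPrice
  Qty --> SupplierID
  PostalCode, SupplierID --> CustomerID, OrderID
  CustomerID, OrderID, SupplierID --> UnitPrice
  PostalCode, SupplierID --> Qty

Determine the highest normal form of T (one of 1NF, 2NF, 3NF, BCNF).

Candidate keys: {CustomerID, Qty}, {CustomerID, SupplierID}, {PostalCode, Qty}, {PostalCode, SupplierID}. Prime attributes: {CustomerID, PostalCode, Qty, SupplierID}.
For Qty --> SupplierID we have {Qty}⁺ = {Qty, SupplierID}; {Qty} is not a superkey, so BCNF fails.
Since {SupplierID} ⊆ prime attributes and every other non-superkey FD also has a prime right side, the schema is in 3NF.

3NF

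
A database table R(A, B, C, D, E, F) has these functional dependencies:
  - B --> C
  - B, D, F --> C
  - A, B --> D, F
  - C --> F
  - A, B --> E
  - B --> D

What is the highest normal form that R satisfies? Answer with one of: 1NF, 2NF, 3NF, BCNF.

Candidate key: {A, B}. Prime attributes: {A, B}.
For B --> C we have {B}⁺ = {B, C, D, F}; {B} is not a superkey, so BCNF fails.
B --> C has non-prime {C} on the right and a non-superkey on the left, so 3NF fails.
The proper key subset {B} of {A, B} determines non-prime {C, D, F}, so the relation is not even in 2NF.

1NF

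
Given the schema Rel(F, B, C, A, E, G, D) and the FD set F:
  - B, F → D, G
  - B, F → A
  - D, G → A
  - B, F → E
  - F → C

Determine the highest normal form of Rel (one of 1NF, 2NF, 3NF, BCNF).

Candidate key: {B, F}. Prime attributes: {B, F}.
D, G → A breaks BCNF: {D, G}⁺ = {A, D, G}, so {D, G} is not a superkey.
Because {A} is non-prime and the left side of D, G → A is not a superkey, the relation is not in 3NF.
The proper key subset {F} of {B, F} determines non-prime {C}, so the relation is not even in 2NF.

1NF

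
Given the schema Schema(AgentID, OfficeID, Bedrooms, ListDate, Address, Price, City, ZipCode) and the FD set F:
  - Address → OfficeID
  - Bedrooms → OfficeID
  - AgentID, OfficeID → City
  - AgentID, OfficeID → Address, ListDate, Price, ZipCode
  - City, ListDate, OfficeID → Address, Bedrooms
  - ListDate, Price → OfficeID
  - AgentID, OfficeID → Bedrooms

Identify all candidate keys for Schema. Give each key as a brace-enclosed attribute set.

Attributes never on any right-hand side: {AgentID} — every candidate key must contain it.
{Address, AgentID} is a candidate key since {Address, AgentID}⁺ = {Address, AgentID, Bedrooms, City, ListDate, OfficeID, Price, ZipCode} covers every attribute.
{AgentID, Bedrooms} is a candidate key since {AgentID, Bedrooms}⁺ = {Address, AgentID, Bedrooms, City, ListDate, OfficeID, Price, ZipCode} covers every attribute.
{AgentID, OfficeID} is a candidate key since {AgentID, OfficeID}⁺ = {Address, AgentID, Bedrooms, City, ListDate, OfficeID, Price, ZipCode} covers every attribute.
{AgentID, ListDate, Price} is a candidate key since {AgentID, ListDate, Price}⁺ = {Address, AgentID, Bedrooms, City, ListDate, OfficeID, Price, ZipCode} covers every attribute.
Any other superkey properly contains one of these, so there are no further candidate keys.

{Address, AgentID}, {AgentID, Bedrooms}, {AgentID, ListDate, Price}, {AgentID, OfficeID}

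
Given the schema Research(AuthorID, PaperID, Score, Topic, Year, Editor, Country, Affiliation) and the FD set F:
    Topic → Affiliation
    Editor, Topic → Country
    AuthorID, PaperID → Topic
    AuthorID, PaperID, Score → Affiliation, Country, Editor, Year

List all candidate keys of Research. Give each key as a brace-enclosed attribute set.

{AuthorID, PaperID, Score}

{AuthorID, PaperID, Score} never appear on the right of any FD, so every key must include all of them.
{AuthorID, PaperID, Score}⁺ = {Affiliation, AuthorID, Country, Editor, PaperID, Score, Topic, Year}, which is every attribute, so {AuthorID, PaperID, Score} is a candidate key.
Every other attribute set either contains this one or has a smaller closure.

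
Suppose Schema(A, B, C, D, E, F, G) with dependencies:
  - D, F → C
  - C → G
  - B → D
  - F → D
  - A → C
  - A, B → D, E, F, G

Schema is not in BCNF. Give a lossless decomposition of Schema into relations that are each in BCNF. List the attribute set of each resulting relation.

Candidate key of the original relation: {A, B}.
{A, B, C, D, E, F, G}: {D, F} determines {C, D, F, G} here but is not a superkey — split on D, F → C, G, giving {C, D, F, G} and {A, B, D, E, F}.
{C, D, F, G}: {C} determines {C, G} here but is not a superkey — split on C → G, giving {C, G} and {C, D, F}.
{C, G} is in BCNF.
{C, D, F} is in BCNF.
{A, B, D, E, F}: {B} determines {B, D} here but is not a superkey — split on B → D, giving {B, D} and {A, B, E, F}.
{B, D} is in BCNF.
{A, B, E, F} is in BCNF.

{A, B, E, F}; {B, D}; {C, D, F}; {C, G}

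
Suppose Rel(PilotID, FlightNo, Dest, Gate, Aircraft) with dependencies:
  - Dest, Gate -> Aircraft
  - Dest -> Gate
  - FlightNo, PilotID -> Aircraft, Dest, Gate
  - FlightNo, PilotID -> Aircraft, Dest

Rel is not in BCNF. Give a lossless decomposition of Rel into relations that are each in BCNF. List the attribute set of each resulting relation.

{Aircraft, Dest, Gate}; {Dest, FlightNo, PilotID}

Candidate key of the original relation: {FlightNo, PilotID}.
{Aircraft, Dest, FlightNo, Gate, PilotID}: {Dest, Gate} determines {Aircraft, Dest, Gate} here but is not a superkey — split on Dest, Gate -> Aircraft, giving {Aircraft, Dest, Gate} and {Dest, FlightNo, Gate, PilotID}.
{Aircraft, Dest, Gate} has no BCNF violation.
{Dest, FlightNo, Gate, PilotID}: {Dest} determines {Dest, Gate} here but is not a superkey — split on Dest -> Gate, giving {Dest, Gate} and {Dest, FlightNo, PilotID}.
{Dest, Gate} has no BCNF violation.
{Dest, FlightNo, PilotID} has no BCNF violation.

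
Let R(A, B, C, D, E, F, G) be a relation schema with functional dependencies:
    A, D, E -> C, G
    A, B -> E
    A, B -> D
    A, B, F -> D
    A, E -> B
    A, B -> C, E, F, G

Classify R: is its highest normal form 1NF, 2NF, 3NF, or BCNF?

Candidate keys: {A, B}, {A, E}. Prime attributes: {A, B, E}.
The left-hand side of every FD is a superkey, so BCNF is satisfied.

BCNF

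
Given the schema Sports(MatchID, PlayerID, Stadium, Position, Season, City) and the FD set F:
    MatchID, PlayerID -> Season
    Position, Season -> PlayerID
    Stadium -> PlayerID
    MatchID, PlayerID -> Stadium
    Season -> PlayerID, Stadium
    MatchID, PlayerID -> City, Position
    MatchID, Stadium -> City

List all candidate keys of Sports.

{MatchID, PlayerID}, {MatchID, Season}, {MatchID, Stadium}

{MatchID} never appears on the right of any FD, so every key must include it.
{MatchID, PlayerID} is a candidate key since {MatchID, PlayerID}⁺ = {City, MatchID, PlayerID, Position, Season, Stadium} covers every attribute.
{MatchID, Season} is a candidate key since {MatchID, Season}⁺ = {City, MatchID, PlayerID, Position, Season, Stadium} covers every attribute.
{MatchID, Stadium} is a candidate key since {MatchID, Stadium}⁺ = {City, MatchID, PlayerID, Position, Season, Stadium} covers every attribute.
Any other superkey properly contains one of these, so there are no further candidate keys.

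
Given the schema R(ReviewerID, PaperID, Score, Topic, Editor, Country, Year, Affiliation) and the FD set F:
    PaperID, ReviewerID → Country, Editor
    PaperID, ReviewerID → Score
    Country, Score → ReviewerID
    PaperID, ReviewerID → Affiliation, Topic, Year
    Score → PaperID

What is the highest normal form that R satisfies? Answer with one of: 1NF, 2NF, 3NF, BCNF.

Candidate keys: {Country, Score}, {PaperID, ReviewerID}, {ReviewerID, Score}. Prime attributes: {Country, PaperID, ReviewerID, Score}.
Score → PaperID breaks BCNF: {Score}⁺ = {PaperID, Score}, so {Score} is not a superkey.
Since {PaperID} ⊆ prime attributes and every other non-superkey FD also has a prime right side, the schema is in 3NF.

3NF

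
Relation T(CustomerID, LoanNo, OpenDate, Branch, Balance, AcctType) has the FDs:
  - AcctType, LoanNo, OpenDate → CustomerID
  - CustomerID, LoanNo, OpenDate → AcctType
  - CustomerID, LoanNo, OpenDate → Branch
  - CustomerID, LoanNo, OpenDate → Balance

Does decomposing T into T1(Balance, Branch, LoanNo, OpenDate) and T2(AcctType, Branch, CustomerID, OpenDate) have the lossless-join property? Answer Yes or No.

Common attributes: {Branch, OpenDate}; their closure is {Branch, OpenDate}.
T1 ⊄ {Branch, OpenDate} and T2 ⊄ {Branch, OpenDate}, so the split is lossy.

No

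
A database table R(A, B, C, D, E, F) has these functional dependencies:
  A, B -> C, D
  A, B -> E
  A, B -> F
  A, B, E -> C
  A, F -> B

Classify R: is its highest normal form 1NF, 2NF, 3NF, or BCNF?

Candidate keys: {A, B}, {A, F}. Prime attributes: {A, B, F}.
Each dependency's left side is a superkey — BCNF holds.

BCNF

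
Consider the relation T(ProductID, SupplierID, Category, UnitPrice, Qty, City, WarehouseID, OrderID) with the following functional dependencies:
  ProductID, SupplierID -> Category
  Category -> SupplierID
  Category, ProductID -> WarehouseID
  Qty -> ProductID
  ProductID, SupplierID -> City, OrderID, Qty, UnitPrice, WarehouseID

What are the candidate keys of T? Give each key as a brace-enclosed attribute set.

{Category, ProductID}⁺ = {Category, City, OrderID, ProductID, Qty, SupplierID, UnitPrice, WarehouseID} — all of the relation — so {Category, ProductID} is a candidate key.
{Category, Qty}⁺ = {Category, City, OrderID, ProductID, Qty, SupplierID, UnitPrice, WarehouseID} — all of the relation — so {Category, Qty} is a candidate key.
{ProductID, SupplierID}⁺ = {Category, City, OrderID, ProductID, Qty, SupplierID, UnitPrice, WarehouseID} — all of the relation — so {ProductID, SupplierID} is a candidate key.
{Qty, SupplierID}⁺ = {Category, City, OrderID, ProductID, Qty, SupplierID, UnitPrice, WarehouseID} — all of the relation — so {Qty, SupplierID} is a candidate key.
No proper subset of any of these is a key, and no other minimal superkey exists.

{Category, ProductID}, {Category, Qty}, {ProductID, SupplierID}, {Qty, SupplierID}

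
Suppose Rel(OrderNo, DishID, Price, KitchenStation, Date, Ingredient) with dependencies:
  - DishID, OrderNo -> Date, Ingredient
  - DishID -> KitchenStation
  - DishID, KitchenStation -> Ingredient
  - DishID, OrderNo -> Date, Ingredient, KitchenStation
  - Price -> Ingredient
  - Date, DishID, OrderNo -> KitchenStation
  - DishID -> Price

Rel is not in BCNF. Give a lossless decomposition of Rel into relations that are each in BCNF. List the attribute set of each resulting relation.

{Date, DishID, OrderNo}; {DishID, KitchenStation, Price}; {Ingredient, Price}

Candidate key of the original relation: {DishID, OrderNo}.
Within {Date, DishID, Ingredient, KitchenStation, OrderNo, Price}: {DishID}⁺ ∩ {Date, DishID, Ingredient, KitchenStation, OrderNo, Price} = {DishID, Ingredient, KitchenStation, Price}, not the whole set, so DishID -> Ingredient, KitchenStation, Price violates BCNF; decompose into {DishID, Ingredient, KitchenStation, Price} and {Date, DishID, OrderNo}.
Within {DishID, Ingredient, KitchenStation, Price}: {Price}⁺ ∩ {DishID, Ingredient, KitchenStation, Price} = {Ingredient, Price}, not the whole set, so Price -> Ingredient violates BCNF; decompose into {Ingredient, Price} and {DishID, KitchenStation, Price}.
{Ingredient, Price} has no BCNF violation.
{DishID, KitchenStation, Price} has no BCNF violation.
{Date, DishID, OrderNo} has no BCNF violation.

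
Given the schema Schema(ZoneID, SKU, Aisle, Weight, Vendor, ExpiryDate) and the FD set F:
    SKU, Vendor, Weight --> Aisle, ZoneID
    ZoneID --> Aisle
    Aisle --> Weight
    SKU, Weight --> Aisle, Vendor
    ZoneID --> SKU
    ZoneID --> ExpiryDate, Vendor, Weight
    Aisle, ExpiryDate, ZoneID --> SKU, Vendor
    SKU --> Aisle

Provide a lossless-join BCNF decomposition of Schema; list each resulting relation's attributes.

{Aisle, ExpiryDate, SKU, Vendor, ZoneID}; {Aisle, Weight}

Candidate keys of the original relation: {SKU}, {ZoneID}.
{Aisle, ExpiryDate, SKU, Vendor, Weight, ZoneID}: {Aisle} determines {Aisle, Weight} here but is not a superkey — split on Aisle --> Weight, giving {Aisle, Weight} and {Aisle, ExpiryDate, SKU, Vendor, ZoneID}.
{Aisle, Weight}: every determinant is a superkey — BCNF.
{Aisle, ExpiryDate, SKU, Vendor, ZoneID}: every determinant is a superkey — BCNF.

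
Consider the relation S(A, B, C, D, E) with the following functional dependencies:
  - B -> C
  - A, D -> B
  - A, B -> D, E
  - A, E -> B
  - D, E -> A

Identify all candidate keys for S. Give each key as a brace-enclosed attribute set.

{A, B}, {A, D}, {A, E}, {D, E}

{A, B}⁺ = {A, B, C, D, E} — all of the relation — so {A, B} is a candidate key.
{A, D}⁺ = {A, B, C, D, E} — all of the relation — so {A, D} is a candidate key.
{A, E}⁺ = {A, B, C, D, E} — all of the relation — so {A, E} is a candidate key.
{D, E}⁺ = {A, B, C, D, E} — all of the relation — so {D, E} is a candidate key.
No proper subset of any of these is a key, and no other minimal superkey exists.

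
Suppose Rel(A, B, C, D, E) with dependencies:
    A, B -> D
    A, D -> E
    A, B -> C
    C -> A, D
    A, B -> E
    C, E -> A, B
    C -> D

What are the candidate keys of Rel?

{A, B}, {C}

{C}⁺ = {A, B, C, D, E} — all of the relation — so {C} is a candidate key.
{A, B}⁺ = {A, B, C, D, E} — all of the relation — so {A, B} is a candidate key.
These are minimal and exhaustive — every other superkey contains one of them.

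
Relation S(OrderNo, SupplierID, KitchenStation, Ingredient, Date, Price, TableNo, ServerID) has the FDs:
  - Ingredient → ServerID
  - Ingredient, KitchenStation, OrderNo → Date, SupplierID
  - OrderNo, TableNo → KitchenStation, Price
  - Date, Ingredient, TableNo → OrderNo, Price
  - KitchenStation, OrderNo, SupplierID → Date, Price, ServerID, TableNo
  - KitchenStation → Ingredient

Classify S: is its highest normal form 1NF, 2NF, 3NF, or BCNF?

Candidate keys: {Date, Ingredient, TableNo}, {Date, KitchenStation, TableNo}, {KitchenStation, OrderNo}, {OrderNo, TableNo}. Prime attributes: {Date, Ingredient, KitchenStation, OrderNo, TableNo}.
Ingredient → ServerID: {Ingredient}⁺ = {Ingredient, ServerID}, which is not all of the attributes, so the left side is not a superkey — BCNF is violated.
Ingredient → ServerID determines the non-prime attribute {ServerID} from a non-superkey — 3NF is violated.
Since {KitchenStation} ⊂ {KitchenStation, OrderNo} and {KitchenStation}⁺ ⊇ {ServerID} with {ServerID} non-prime, there is a partial dependency; 2NF fails.

1NF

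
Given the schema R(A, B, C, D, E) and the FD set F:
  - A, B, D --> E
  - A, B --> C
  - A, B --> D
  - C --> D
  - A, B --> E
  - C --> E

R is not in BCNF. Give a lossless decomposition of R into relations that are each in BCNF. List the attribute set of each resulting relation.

{A, B, C}; {C, D, E}

Candidate key of the original relation: {A, B}.
{A, B, C, D, E}: {C} determines {C, D, E} here but is not a superkey — split on C --> D, E, giving {C, D, E} and {A, B, C}.
{C, D, E} is in BCNF.
{A, B, C} is in BCNF.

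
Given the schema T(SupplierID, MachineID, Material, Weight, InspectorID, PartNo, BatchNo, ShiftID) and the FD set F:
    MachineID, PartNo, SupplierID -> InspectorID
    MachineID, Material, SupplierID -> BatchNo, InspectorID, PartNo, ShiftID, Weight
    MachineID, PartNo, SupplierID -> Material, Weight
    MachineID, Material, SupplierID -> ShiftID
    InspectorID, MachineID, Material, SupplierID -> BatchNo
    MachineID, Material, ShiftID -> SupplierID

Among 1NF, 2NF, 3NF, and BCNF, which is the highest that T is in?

Candidate keys: {MachineID, Material, ShiftID}, {MachineID, Material, SupplierID}, {MachineID, PartNo, SupplierID}. Prime attributes: {MachineID, Material, PartNo, ShiftID, SupplierID}.
Each dependency's left side is a superkey — BCNF holds.

BCNF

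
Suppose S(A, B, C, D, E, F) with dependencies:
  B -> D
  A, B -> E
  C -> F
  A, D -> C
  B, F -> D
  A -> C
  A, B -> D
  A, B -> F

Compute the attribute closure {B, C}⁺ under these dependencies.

{B, C, D, F}

Start with {B, C}.
B -> D applies; add {D} → now {B, C, D}.
C -> F applies; add {F} → now {B, C, D, F}.
No further FD applies.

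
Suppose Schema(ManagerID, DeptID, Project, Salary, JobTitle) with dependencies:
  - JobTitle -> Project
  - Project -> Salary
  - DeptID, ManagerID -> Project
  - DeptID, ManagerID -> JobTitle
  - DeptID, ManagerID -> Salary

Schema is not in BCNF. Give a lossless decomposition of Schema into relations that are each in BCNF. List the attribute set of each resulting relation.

{DeptID, JobTitle, ManagerID}; {JobTitle, Project}; {Project, Salary}

Candidate key of the original relation: {DeptID, ManagerID}.
{DeptID, JobTitle, ManagerID, Project, Salary}: {JobTitle} determines {JobTitle, Project, Salary} here but is not a superkey — split on JobTitle -> Project, Salary, giving {JobTitle, Project, Salary} and {DeptID, JobTitle, ManagerID}.
{JobTitle, Project, Salary}: {Project} determines {Project, Salary} here but is not a superkey — split on Project -> Salary, giving {Project, Salary} and {JobTitle, Project}.
{Project, Salary}: every determinant is a superkey — BCNF.
{JobTitle, Project}: every determinant is a superkey — BCNF.
{DeptID, JobTitle, ManagerID}: every determinant is a superkey — BCNF.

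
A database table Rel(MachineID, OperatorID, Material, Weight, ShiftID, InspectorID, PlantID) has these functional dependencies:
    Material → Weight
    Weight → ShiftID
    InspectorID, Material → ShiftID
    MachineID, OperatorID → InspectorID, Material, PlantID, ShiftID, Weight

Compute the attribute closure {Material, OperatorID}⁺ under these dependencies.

Start with {Material, OperatorID}.
Material → Weight applies; add {Weight} → now {Material, OperatorID, Weight}.
Weight → ShiftID applies; add {ShiftID} → now {Material, OperatorID, ShiftID, Weight}.
No further FD applies.

{Material, OperatorID, ShiftID, Weight}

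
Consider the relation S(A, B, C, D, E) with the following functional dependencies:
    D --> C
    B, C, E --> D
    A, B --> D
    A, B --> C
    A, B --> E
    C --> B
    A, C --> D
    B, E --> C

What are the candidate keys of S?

{A, B}, {A, C}, {A, D}

{A} never appears on the right of any FD, so every key must include it.
{A, B}⁺ = {A, B, C, D, E}, which is every attribute, so {A, B} is a candidate key.
{A, C}⁺ = {A, B, C, D, E}, which is every attribute, so {A, C} is a candidate key.
{A, D}⁺ = {A, B, C, D, E}, which is every attribute, so {A, D} is a candidate key.
No proper subset of any of these is a key, and no other minimal superkey exists.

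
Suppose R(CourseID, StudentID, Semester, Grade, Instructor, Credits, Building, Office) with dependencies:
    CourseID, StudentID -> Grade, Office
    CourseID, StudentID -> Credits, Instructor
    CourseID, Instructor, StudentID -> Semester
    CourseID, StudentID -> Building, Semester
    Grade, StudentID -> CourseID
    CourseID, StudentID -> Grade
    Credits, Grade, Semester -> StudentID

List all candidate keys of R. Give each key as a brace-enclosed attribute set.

{CourseID, StudentID}⁺ = {Building, CourseID, Credits, Grade, Instructor, Office, Semester, StudentID} — all of the relation — so {CourseID, StudentID} is a candidate key.
{Grade, StudentID}⁺ = {Building, CourseID, Credits, Grade, Instructor, Office, Semester, StudentID} — all of the relation — so {Grade, StudentID} is a candidate key.
{Credits, Grade, Semester}⁺ = {Building, CourseID, Credits, Grade, Instructor, Office, Semester, StudentID} — all of the relation — so {Credits, Grade, Semester} is a candidate key.
These are minimal and exhaustive — every other superkey contains one of them.

{CourseID, StudentID}, {Credits, Grade, Semester}, {Grade, StudentID}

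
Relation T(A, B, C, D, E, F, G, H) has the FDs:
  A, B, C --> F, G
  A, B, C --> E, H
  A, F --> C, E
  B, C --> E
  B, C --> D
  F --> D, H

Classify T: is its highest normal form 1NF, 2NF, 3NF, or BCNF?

1NF

Candidate keys: {A, B, C}, {A, B, F}. Prime attributes: {A, B, C, F}.
A, F --> C, E breaks BCNF: {A, F}⁺ = {A, C, D, E, F, H}, so {A, F} is not a superkey.
Because {E} is non-prime and the left side of A, F --> C, E is not a superkey, the relation is not in 3NF.
The proper key subset {B, C} of {A, B, C} determines non-prime {D, E}, so the relation is not even in 2NF.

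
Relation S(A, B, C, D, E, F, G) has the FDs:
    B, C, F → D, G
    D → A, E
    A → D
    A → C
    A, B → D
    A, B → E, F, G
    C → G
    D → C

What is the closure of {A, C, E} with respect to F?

{A, C, D, E, G}

Start with {A, C, E}.
A → D applies; add {D} → now {A, C, D, E}.
C → G applies; add {G} → now {A, C, D, E, G}.
No further FD applies.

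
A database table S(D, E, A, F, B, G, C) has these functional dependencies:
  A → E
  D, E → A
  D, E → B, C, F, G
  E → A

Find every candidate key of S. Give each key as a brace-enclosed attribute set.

{A, D}, {D, E}

Attributes never on any right-hand side: {D} — every candidate key must contain it.
{A, D} is a candidate key since {A, D}⁺ = {A, B, C, D, E, F, G} covers every attribute.
{D, E} is a candidate key since {D, E}⁺ = {A, B, C, D, E, F, G} covers every attribute.
Any other superkey properly contains one of these, so there are no further candidate keys.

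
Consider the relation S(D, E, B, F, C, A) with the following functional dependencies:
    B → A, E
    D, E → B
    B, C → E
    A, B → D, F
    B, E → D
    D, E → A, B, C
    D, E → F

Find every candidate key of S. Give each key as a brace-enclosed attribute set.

{B}⁺ = {A, B, C, D, E, F} — all of the relation — so {B} is a candidate key.
{D, E}⁺ = {A, B, C, D, E, F} — all of the relation — so {D, E} is a candidate key.
No proper subset of any of these is a key, and no other minimal superkey exists.

{B}, {D, E}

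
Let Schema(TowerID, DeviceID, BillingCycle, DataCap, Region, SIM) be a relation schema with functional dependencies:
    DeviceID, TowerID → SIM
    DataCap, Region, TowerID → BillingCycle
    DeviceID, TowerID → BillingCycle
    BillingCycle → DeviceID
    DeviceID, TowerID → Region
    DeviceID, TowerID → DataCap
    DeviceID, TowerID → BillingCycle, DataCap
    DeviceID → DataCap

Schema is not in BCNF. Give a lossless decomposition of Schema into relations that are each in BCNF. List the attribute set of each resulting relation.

{BillingCycle, DeviceID}; {BillingCycle, Region, SIM, TowerID}; {DataCap, DeviceID}

Candidate keys of the original relation: {BillingCycle, TowerID}, {DataCap, Region, TowerID}, {DeviceID, TowerID}.
In {BillingCycle, DataCap, DeviceID, Region, SIM, TowerID}, {BillingCycle} is not a superkey ({BillingCycle}⁺ restricted to this set is {BillingCycle, DataCap, DeviceID}), so split on BillingCycle → DataCap, DeviceID into {BillingCycle, DataCap, DeviceID} and {BillingCycle, Region, SIM, TowerID}.
In {BillingCycle, DataCap, DeviceID}, {DeviceID} is not a superkey ({DeviceID}⁺ restricted to this set is {DataCap, DeviceID}), so split on DeviceID → DataCap into {DataCap, DeviceID} and {BillingCycle, DeviceID}.
{DataCap, DeviceID}: every determinant is a superkey — BCNF.
{BillingCycle, DeviceID}: every determinant is a superkey — BCNF.
{BillingCycle, Region, SIM, TowerID}: every determinant is a superkey — BCNF.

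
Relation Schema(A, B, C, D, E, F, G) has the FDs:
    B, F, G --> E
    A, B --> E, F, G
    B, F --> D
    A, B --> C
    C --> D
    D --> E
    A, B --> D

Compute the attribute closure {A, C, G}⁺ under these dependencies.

Start with {A, C, G}.
C --> D applies; add {D} → now {A, C, D, G}.
D --> E applies; add {E} → now {A, C, D, E, G}.
No further FD applies.

{A, C, D, E, G}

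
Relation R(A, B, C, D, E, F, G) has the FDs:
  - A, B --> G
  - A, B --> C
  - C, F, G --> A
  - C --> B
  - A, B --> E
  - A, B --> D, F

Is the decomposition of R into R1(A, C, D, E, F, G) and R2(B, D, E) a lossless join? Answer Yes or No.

Common attributes: {D, E}; their closure is {D, E}.
The closure covers neither R1 nor R2 entirely; the join is not lossless.

No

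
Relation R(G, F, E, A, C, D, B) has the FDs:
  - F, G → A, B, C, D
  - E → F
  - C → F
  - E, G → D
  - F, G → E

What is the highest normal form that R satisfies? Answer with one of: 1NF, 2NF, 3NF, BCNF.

3NF

Candidate keys: {C, G}, {E, G}, {F, G}. Prime attributes: {C, E, F, G}.
For E → F we have {E}⁺ = {E, F}; {E} is not a superkey, so BCNF fails.
Since {F} ⊆ prime attributes and every other non-superkey FD also has a prime right side, the schema is in 3NF.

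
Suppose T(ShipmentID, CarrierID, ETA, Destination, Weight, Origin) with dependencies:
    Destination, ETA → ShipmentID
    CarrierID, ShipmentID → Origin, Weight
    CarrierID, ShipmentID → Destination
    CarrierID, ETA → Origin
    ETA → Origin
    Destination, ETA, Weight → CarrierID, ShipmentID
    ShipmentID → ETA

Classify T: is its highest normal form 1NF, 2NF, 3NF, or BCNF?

Candidate keys: {CarrierID, Destination, ETA}, {CarrierID, ShipmentID}, {Destination, ETA, Weight}, {Destination, ShipmentID, Weight}. Prime attributes: {CarrierID, Destination, ETA, ShipmentID, Weight}.
For Destination, ETA → ShipmentID we have {Destination, ETA}⁺ = {Destination, ETA, Origin, ShipmentID}; {Destination, ETA} is not a superkey, so BCNF fails.
CarrierID, ETA → Origin has non-prime {Origin} on the right and a non-superkey on the left, so 3NF fails.
Since {ShipmentID} ⊂ {CarrierID, ShipmentID} and {ShipmentID}⁺ ⊇ {Origin} with {Origin} non-prime, there is a partial dependency; 2NF fails.

1NF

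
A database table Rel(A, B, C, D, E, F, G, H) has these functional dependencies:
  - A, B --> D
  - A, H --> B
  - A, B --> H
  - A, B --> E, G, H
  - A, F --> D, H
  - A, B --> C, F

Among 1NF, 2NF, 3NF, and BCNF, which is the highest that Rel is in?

Candidate keys: {A, B}, {A, F}, {A, H}. Prime attributes: {A, B, F, H}.
Every FD has a superkey on the left, so the relation is in BCNF.

BCNF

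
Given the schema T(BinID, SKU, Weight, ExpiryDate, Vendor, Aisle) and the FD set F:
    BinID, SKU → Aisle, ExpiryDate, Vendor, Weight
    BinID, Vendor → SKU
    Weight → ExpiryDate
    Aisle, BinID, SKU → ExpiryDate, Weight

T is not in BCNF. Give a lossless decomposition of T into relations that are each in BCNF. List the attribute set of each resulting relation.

Candidate keys of the original relation: {BinID, SKU}, {BinID, Vendor}.
Within {Aisle, BinID, ExpiryDate, SKU, Vendor, Weight}: {Weight}⁺ ∩ {Aisle, BinID, ExpiryDate, SKU, Vendor, Weight} = {ExpiryDate, Weight}, not the whole set, so Weight → ExpiryDate violates BCNF; decompose into {ExpiryDate, Weight} and {Aisle, BinID, SKU, Vendor, Weight}.
{ExpiryDate, Weight} has no BCNF violation.
{Aisle, BinID, SKU, Vendor, Weight} has no BCNF violation.

{Aisle, BinID, SKU, Vendor, Weight}; {ExpiryDate, Weight}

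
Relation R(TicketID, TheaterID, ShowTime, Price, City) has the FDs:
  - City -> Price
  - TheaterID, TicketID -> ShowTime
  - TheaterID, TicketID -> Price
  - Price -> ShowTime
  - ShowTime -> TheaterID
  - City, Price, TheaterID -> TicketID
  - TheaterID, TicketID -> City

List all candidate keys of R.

{City}, {Price, TicketID}, {ShowTime, TicketID}, {TheaterID, TicketID}

{City} is a candidate key since {City}⁺ = {City, Price, ShowTime, TheaterID, TicketID} covers every attribute.
{Price, TicketID} is a candidate key since {Price, TicketID}⁺ = {City, Price, ShowTime, TheaterID, TicketID} covers every attribute.
{ShowTime, TicketID} is a candidate key since {ShowTime, TicketID}⁺ = {City, Price, ShowTime, TheaterID, TicketID} covers every attribute.
{TheaterID, TicketID} is a candidate key since {TheaterID, TicketID}⁺ = {City, Price, ShowTime, TheaterID, TicketID} covers every attribute.
No proper subset of any of these is a key, and no other minimal superkey exists.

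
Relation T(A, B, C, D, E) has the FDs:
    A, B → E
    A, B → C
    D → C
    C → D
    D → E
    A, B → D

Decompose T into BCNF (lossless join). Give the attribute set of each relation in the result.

Candidate key of the original relation: {A, B}.
In {A, B, C, D, E}, {D} is not a superkey ({D}⁺ restricted to this set is {C, D, E}), so split on D → C, E into {C, D, E} and {A, B, D}.
{C, D, E} is in BCNF.
{A, B, D} is in BCNF.

{A, B, D}; {C, D, E}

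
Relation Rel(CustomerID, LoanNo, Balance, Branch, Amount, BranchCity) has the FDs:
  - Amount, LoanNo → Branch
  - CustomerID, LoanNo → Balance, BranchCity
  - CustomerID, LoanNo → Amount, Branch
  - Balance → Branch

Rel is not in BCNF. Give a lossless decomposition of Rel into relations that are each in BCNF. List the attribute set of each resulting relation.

Candidate key of the original relation: {CustomerID, LoanNo}.
{Amount, Balance, Branch, BranchCity, CustomerID, LoanNo}: {Amount, LoanNo} determines {Amount, Branch, LoanNo} here but is not a superkey — split on Amount, LoanNo → Branch, giving {Amount, Branch, LoanNo} and {Amount, Balance, BranchCity, CustomerID, LoanNo}.
{Amount, Branch, LoanNo}: every determinant is a superkey — BCNF.
{Amount, Balance, BranchCity, CustomerID, LoanNo}: every determinant is a superkey — BCNF.

{Amount, Balance, BranchCity, CustomerID, LoanNo}; {Amount, Branch, LoanNo}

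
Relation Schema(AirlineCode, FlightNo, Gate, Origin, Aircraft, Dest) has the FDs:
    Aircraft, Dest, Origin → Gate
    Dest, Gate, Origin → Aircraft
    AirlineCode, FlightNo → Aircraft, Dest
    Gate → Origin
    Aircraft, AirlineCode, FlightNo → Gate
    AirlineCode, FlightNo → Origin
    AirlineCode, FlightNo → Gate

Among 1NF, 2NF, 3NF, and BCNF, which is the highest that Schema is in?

2NF

Candidate key: {AirlineCode, FlightNo}. Prime attributes: {AirlineCode, FlightNo}.
Aircraft, Dest, Origin → Gate breaks BCNF: {Aircraft, Dest, Origin}⁺ = {Aircraft, Dest, Gate, Origin}, so {Aircraft, Dest, Origin} is not a superkey.
Aircraft, Dest, Origin → Gate has non-prime {Gate} on the right and a non-superkey on the left, so 3NF fails.
No proper subset of a key has a non-prime attribute in its closure, so there is no partial dependency; 2NF holds.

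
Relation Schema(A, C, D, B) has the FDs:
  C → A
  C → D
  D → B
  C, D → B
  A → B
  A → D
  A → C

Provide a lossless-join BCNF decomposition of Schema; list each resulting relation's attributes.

Candidate keys of the original relation: {A}, {C}.
{A, B, C, D}: {D} determines {B, D} here but is not a superkey — split on D → B, giving {B, D} and {A, C, D}.
{B, D} has no BCNF violation.
{A, C, D} has no BCNF violation.

{A, C, D}; {B, D}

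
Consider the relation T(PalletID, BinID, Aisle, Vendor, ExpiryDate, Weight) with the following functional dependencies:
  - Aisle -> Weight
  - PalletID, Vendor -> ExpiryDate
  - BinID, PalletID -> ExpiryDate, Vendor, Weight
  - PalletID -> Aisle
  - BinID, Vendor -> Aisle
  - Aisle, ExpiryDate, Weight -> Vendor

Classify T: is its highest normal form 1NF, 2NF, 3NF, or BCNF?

Candidate key: {BinID, PalletID}. Prime attributes: {BinID, PalletID}.
Aisle -> Weight breaks BCNF: {Aisle}⁺ = {Aisle, Weight}, so {Aisle} is not a superkey.
Aisle -> Weight has non-prime {Weight} on the right and a non-superkey on the left, so 3NF fails.
The proper key subset {PalletID} of {BinID, PalletID} determines non-prime {Aisle, Weight}, so the relation is not even in 2NF.

1NF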